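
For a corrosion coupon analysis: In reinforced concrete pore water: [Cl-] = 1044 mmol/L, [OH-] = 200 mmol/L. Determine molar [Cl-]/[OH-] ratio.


Threshold parameter = [Cl-] / [OH-] (molar basis; both in mmol/L, so units cancel)
Ratio = 1044 / 200 = 5.22

5.22


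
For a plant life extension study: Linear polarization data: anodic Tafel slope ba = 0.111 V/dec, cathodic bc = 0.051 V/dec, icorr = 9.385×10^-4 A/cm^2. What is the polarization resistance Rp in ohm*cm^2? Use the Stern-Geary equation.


Apply the Stern-Geary equation: Rp = ba*bc / (2.303*icorr*(ba+bc))
ba*bc = 0.111*0.051 = 0.005661
ba+bc = 0.162; 2.303*icorr*(ba+bc) = 2.303*9.385×10^-4*0.162 = 3.5014121×10^-4
Rp = 0.005661 / 3.5014121×10^-4 = 16.17 ohm*cm^2

16.17 ohm*cm^2


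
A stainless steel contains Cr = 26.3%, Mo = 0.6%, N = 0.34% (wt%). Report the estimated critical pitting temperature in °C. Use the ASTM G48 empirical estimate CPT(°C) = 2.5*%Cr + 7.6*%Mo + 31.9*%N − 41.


Apply the ASTM G48 empirical CPT estimate: CPT(°C) = 2.5*%Cr + 7.6*%Mo + 31.9*%N − 41
2.5*26.3 = 65.75; 7.6*0.6 = 4.56; 31.9*0.34 = 10.846
CPT = 65.75 + 4.56 + 10.846 − 41 = 40.156 °C
Rounded to 0.1 °C: CPT ≈ 40.2 °C

40.2 °C


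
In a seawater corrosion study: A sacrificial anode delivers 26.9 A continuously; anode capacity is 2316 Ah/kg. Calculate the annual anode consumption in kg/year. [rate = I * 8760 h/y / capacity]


Annual consumption = current * hours per year / capacity
Rate = 26.9 * 8760 / 2316 = 101.7 kg/year

101.7 kg/year


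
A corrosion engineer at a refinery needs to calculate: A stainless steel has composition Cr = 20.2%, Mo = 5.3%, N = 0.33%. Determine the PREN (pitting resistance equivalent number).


Apply the PREN formula: PREN = Cr + 3.3*Mo + 16*N
PREN = 20.2 + 3.3*5.3 + 16*0.33
PREN = 20.2 + 17.49 + 5.28 = 42.97

42.97


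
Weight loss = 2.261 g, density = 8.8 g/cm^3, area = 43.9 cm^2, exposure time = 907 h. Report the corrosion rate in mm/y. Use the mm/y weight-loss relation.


Apply the mm/y weight-loss relation: CR = 87600 * W / (D * A * T)
Numerator: 87600 * 2.261 = 198063.6
Denominator: 8.8 * 43.9 * 907 = 350392.24
CR = 198063.6 / 350392.24 = 0.5653 mm/y

0.5653 mm/y


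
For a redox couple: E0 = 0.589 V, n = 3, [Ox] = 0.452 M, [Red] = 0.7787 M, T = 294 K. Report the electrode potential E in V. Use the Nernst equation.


Apply the Nernst equation: E = E0 + (RT/nF)*ln([Ox]/[Red])
Step 1: RT/nF = 8.314*294/(3*96485) = 0.00844455 V
Step 2: [Ox]/[Red] = 0.452/0.7787 = 0.580455
Step 3: ln(0.580455) = -0.543943
Step 4: correction = 0.00844455 * -0.543943 = -0.005 V
E = 0.589 + -0.005 = 0.584 V

0.584 V


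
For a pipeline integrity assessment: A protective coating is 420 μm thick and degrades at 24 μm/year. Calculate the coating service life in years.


Service life = thickness / degradation rate
Life = 420 / 24 = 17.5 years

17.5 years


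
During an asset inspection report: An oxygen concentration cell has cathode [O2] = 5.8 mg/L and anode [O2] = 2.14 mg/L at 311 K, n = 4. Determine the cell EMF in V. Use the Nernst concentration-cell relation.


Apply the Nernst concentration-cell relation: E = (RT/nF)*ln(C_cathode/C_anode)
RT/nF = 8.314*311/(4*96485) = 0.00669963 V
ln(5.8/2.14) = 0.99705
E = 0.00669963 * 0.99705 = 0.00668 V

0.00668 V


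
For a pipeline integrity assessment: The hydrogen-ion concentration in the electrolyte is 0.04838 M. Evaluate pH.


pH = −log10[H+]
pH = −log10(0.04838) = 1.32

1.32


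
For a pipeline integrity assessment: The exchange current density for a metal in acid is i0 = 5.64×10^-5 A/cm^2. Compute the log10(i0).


i0 = 5.64×10^-5 A/cm^2
log10(i0) = -4.249

-4.249


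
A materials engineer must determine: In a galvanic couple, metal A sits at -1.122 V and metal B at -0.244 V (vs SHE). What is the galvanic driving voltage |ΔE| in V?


Driving voltage is the absolute potential difference.
|ΔE| = |-1.122 − (-0.244)| = 0.878 V

0.878 V


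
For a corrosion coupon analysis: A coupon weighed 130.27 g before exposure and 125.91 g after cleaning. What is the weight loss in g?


Weight loss = initial − final
WL = 130.27 − 125.91 = 4.36 g

4.36 g


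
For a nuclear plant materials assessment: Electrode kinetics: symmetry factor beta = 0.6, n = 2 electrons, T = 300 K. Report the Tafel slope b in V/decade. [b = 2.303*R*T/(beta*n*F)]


Apply the Tafel slope relation: b = 2.303*R*T/(beta*n*F)
Numerator: 2.303 * 8.314 * 300 = 5744.14
Denominator: 0.6 * 2 * 96485 = 115782.0
b = 5744.14 / 115782.0 = 0.05 V/decade

0.05 V/decade


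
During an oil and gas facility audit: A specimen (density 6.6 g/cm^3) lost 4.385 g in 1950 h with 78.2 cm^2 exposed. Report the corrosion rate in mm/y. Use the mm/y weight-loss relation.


Apply the mm/y weight-loss relation: CR = 87600 * W / (D * A * T)
Numerator: 87600 * 4.385 = 384126.0
Denominator: 6.6 * 78.2 * 1950 = 1006434.0
CR = 384126.0 / 1006434.0 = 0.3817 mm/y

0.3817 mm/y


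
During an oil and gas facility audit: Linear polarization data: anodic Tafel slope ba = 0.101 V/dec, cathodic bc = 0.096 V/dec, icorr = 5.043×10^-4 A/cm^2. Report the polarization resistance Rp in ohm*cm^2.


Apply the Stern-Geary equation: Rp = ba*bc / (2.303*icorr*(ba+bc))
ba*bc = 0.101*0.096 = 0.009696
ba+bc = 0.197; 2.303*icorr*(ba+bc) = 2.303*5.043×10^-4*0.197 = 2.2879637×10^-4
Rp = 0.009696 / 2.2879637×10^-4 = 42.38 ohm*cm^2

42.38 ohm*cm^2


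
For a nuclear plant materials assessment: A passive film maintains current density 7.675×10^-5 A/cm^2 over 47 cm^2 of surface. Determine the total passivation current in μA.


I = i_pass * A, then convert A → μA (×10^6)
I = 7.675×10^-5 * 47 * 10^6 = 3607.25 μA

3607.25 μA


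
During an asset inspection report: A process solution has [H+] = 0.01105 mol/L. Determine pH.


pH = −log10[H+]
pH = −log10(0.01105) = 1.96

1.96


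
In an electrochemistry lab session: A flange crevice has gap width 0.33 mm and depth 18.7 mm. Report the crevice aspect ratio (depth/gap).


Aspect ratio = depth / gap
Ratio = 18.7 / 0.33 = 56.7

56.7


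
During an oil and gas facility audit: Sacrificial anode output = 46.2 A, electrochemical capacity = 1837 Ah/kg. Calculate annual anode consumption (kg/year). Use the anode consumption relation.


Annual consumption = current * hours per year / capacity
Rate = 46.2 * 8760 / 1837 = 220.3 kg/year

220.3 kg/year


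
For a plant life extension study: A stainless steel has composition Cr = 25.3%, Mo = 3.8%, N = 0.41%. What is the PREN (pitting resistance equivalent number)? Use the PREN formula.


Apply the PREN formula: PREN = Cr + 3.3*Mo + 16*N
PREN = 25.3 + 3.3*3.8 + 16*0.41
PREN = 25.3 + 12.54 + 6.56 = 44.4

44.4


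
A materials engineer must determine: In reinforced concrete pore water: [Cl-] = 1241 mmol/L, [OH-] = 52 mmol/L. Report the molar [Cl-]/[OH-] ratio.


Threshold parameter = [Cl-] / [OH-] (molar basis; both in mmol/L, so units cancel)
Ratio = 1241 / 52 = 23.87

23.87


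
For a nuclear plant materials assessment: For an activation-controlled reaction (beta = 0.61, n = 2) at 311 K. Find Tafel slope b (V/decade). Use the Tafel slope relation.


Apply the Tafel slope relation: b = 2.303*R*T/(beta*n*F)
Numerator: 2.303 * 8.314 * 311 = 5954.76
Denominator: 0.61 * 2 * 96485 = 117711.7
b = 5954.76 / 117711.7 = 0.051 V/decade

0.051 V/decade


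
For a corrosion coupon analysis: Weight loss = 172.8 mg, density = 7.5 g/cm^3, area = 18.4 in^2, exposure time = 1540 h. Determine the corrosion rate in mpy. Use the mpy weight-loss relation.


Apply the mpy weight-loss relation: CR = 534 * W / (D * A * T)
Numerator: 534 * 172.8 = 92275.2
Denominator: 7.5 * 18.4 * 1540 = 212520.0
CR = 92275.2 / 212520.0 = 0.434 mpy

0.434 mpy


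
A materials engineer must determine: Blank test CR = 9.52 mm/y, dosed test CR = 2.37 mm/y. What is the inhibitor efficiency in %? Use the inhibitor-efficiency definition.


Apply the inhibitor-efficiency definition: IE = (CR_blank − CR_inh)/CR_blank × 100
IE = (9.52 − 2.37) / 9.52 × 100
IE = 7.15 / 9.52 × 100 = 75.1 %

75.1 %


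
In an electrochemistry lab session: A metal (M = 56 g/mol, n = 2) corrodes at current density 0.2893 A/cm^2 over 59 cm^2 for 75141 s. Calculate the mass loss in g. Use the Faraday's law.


Apply Faraday's law: m = i*A*t*M / (n*F)
Total charge passed Q = i*A*t = 0.2893*59*75141 = 1282559.1867 C
m = Q*M/(n*F) = 1282559.1867*56/(2*96485) = 372.199 g

372.199 g


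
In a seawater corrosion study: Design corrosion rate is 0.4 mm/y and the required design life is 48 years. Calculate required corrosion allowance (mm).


Corrosion allowance = CR × design life
CA = 0.4 * 48 = 19.2 mm

19.2 mm


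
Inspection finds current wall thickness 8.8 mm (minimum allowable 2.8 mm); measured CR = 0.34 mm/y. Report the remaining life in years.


Apply the remaining-life relation: RL = (t_current − t_min) / CR
RL = (8.8 − 2.8) / 0.34 = 6.0 / 0.34 = 17.6 years

17.6 years


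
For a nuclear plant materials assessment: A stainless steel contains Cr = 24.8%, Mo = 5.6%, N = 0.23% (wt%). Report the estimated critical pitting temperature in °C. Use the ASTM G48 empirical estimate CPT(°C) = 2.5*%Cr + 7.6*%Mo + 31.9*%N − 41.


Apply the ASTM G48 empirical CPT estimate: CPT(°C) = 2.5*%Cr + 7.6*%Mo + 31.9*%N − 41
2.5*24.8 = 62; 7.6*5.6 = 42.56; 31.9*0.23 = 7.337
CPT = 62 + 42.56 + 7.337 − 41 = 70.897 °C
Rounded to 0.1 °C: CPT ≈ 70.9 °C

70.9 °C


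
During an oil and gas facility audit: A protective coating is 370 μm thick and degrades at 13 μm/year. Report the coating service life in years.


Service life = thickness / degradation rate
Life = 370 / 13 = 28.5 years

28.5 years


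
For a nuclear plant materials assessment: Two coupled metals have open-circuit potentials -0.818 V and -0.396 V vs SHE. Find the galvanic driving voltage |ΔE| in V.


Driving voltage is the absolute potential difference.
|ΔE| = |-0.818 − (-0.396)| = 0.422 V

0.422 V


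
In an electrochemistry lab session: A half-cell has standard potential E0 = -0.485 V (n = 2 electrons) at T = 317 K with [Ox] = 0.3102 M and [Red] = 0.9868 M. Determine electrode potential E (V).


Apply the Nernst equation: E = E0 + (RT/nF)*ln([Ox]/[Red])
Step 1: RT/nF = 8.314*317/(2*96485) = 0.01365776 V
Step 2: [Ox]/[Red] = 0.3102/0.9868 = 0.314349
Step 3: ln(0.314349) = -1.157251
Step 4: correction = 0.01365776 * -1.157251 = -0.016 V
E = -0.485 + -0.016 = -0.501 V

-0.501 V


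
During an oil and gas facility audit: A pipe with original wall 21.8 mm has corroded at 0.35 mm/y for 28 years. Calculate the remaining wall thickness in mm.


Remaining wall = original − CR × time
t = 21.8 − 0.35*28 = 21.8 − 9.8 = 12.0 mm

12.0 mm


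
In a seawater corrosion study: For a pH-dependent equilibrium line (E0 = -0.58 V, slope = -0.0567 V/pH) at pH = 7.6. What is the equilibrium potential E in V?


Apply the Pourbaix line equation: E = E0 + slope*pH
E = -0.58 + (-0.0567)*7.6 = -0.58 + (-0.43092) = -1.01092 V
Rounded to 4 decimal places: E = -1.0109 V

-1.0109 V


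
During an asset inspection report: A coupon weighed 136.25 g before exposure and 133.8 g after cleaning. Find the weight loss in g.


Weight loss = initial − final
WL = 136.25 − 133.8 = 2.45 g

2.45 g


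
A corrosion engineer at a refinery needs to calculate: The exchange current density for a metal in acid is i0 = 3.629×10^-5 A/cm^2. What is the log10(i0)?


i0 = 3.629×10^-5 A/cm^2
log10(i0) = -4.44

-4.44


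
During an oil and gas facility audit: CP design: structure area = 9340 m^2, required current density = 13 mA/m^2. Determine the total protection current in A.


I = area * current density, then convert mA → A (÷1000)
I = 9340 * 13 / 1000 = 121.42 A

121.42 A


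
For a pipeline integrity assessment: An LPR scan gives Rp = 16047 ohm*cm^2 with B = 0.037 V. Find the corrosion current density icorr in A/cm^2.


Apply the Stern-Geary relation: icorr = B / Rp
icorr = 0.037 / 16047 = 2.306×10^-6 A/cm^2

2.306×10^-6 A/cm^2


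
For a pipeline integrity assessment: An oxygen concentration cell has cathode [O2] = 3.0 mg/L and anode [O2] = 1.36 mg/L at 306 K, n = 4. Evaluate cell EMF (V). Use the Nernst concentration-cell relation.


Apply the Nernst concentration-cell relation: E = (RT/nF)*ln(C_cathode/C_anode)
RT/nF = 8.314*306/(4*96485) = 0.00659192 V
ln(3.0/1.36) = 0.79113
E = 0.00659192 * 0.79113 = 0.00522 V

0.00522 V


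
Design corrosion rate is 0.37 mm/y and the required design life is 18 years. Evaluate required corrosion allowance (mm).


Corrosion allowance = CR × design life
CA = 0.37 * 18 = 6.66 mm

6.66 mm


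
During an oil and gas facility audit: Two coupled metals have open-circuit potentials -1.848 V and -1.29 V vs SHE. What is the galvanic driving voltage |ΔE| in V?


Driving voltage is the absolute potential difference.
|ΔE| = |-1.848 − (-1.29)| = 0.558 V

0.558 V


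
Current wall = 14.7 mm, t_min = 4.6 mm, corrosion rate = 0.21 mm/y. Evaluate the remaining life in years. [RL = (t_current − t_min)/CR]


Apply the remaining-life relation: RL = (t_current − t_min) / CR
RL = (14.7 − 4.6) / 0.21 = 10.1 / 0.21 = 48.1 years

48.1 years


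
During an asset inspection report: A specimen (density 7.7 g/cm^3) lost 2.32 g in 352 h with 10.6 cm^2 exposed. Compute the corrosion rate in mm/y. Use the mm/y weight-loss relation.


Apply the mm/y weight-loss relation: CR = 87600 * W / (D * A * T)
Numerator: 87600 * 2.32 = 203232.0
Denominator: 7.7 * 10.6 * 352 = 28730.24
CR = 203232.0 / 28730.24 = 7.0738 mm/y

7.0738 mm/y


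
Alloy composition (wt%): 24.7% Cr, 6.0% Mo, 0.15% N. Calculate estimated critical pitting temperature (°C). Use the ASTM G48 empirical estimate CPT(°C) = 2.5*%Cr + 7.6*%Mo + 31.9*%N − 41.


Apply the ASTM G48 empirical CPT estimate: CPT(°C) = 2.5*%Cr + 7.6*%Mo + 31.9*%N − 41
2.5*24.7 = 61.75; 7.6*6.0 = 45.6; 31.9*0.15 = 4.785
CPT = 61.75 + 45.6 + 4.785 − 41 = 71.135 °C
Rounded to 0.1 °C: CPT ≈ 71.1 °C

71.1 °C


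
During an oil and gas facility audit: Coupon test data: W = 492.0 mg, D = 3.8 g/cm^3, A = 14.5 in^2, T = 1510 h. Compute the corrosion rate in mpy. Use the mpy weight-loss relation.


Apply the mpy weight-loss relation: CR = 534 * W / (D * A * T)
Numerator: 534 * 492.0 = 262728.0
Denominator: 3.8 * 14.5 * 1510 = 83201.0
CR = 262728.0 / 83201.0 = 3.158 mpy

3.158 mpy


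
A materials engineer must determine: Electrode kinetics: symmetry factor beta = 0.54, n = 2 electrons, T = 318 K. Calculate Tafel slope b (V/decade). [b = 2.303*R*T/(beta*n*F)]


Apply the Tafel slope relation: b = 2.303*R*T/(beta*n*F)
Numerator: 2.303 * 8.314 * 318 = 6088.79
Denominator: 0.54 * 2 * 96485 = 104203.8
b = 6088.79 / 104203.8 = 0.058 V/decade

0.058 V/decade


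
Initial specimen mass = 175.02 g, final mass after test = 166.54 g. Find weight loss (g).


Weight loss = initial − final
WL = 175.02 − 166.54 = 8.48 g

8.48 g


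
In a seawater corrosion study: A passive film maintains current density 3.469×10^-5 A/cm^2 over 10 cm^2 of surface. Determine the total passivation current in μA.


I = i_pass * A, then convert A → μA (×10^6)
I = 3.469×10^-5 * 10 * 10^6 = 346.9 μA

346.9 μA


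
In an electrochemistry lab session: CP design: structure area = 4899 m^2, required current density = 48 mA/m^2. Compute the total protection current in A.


I = area * current density, then convert mA → A (÷1000)
I = 4899 * 48 / 1000 = 235.15 A

235.15 A


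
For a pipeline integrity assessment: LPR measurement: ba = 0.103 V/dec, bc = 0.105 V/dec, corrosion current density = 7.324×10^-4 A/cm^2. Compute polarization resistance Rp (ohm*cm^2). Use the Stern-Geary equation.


Apply the Stern-Geary equation: Rp = ba*bc / (2.303*icorr*(ba+bc))
ba*bc = 0.103*0.105 = 0.010815
ba+bc = 0.208; 2.303*icorr*(ba+bc) = 2.303*7.324×10^-4*0.208 = 3.5083718×10^-4
Rp = 0.010815 / 3.5083718×10^-4 = 30.8 ohm*cm^2

30.8 ohm*cm^2


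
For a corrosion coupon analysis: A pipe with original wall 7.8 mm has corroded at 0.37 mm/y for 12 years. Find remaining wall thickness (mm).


Remaining wall = original − CR × time
t = 7.8 − 0.37*12 = 7.8 − 4.44 = 3.36 mm

3.36 mm


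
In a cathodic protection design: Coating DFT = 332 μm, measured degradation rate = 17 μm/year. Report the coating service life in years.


Service life = thickness / degradation rate
Life = 332 / 17 = 19.5 years

19.5 years


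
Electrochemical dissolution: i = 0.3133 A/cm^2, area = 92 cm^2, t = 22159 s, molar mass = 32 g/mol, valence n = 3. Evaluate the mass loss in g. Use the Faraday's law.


Apply Faraday's law: m = i*A*t*M / (n*F)
Total charge passed Q = i*A*t = 0.3133*92*22159 = 638702.1524 C
m = Q*M/(n*F) = 638702.1524*32/(3*96485) = 70.6102 g

70.6102 g


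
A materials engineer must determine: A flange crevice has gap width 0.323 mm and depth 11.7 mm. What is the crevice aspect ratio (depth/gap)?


Aspect ratio = depth / gap
Ratio = 11.7 / 0.323 = 36.2

36.2


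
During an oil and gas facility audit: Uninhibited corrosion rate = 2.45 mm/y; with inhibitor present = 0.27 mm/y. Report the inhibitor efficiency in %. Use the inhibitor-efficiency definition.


Apply the inhibitor-efficiency definition: IE = (CR_blank − CR_inh)/CR_blank × 100
IE = (2.45 − 0.27) / 2.45 × 100
IE = 2.18 / 2.45 × 100 = 89.0 %

89.0 %


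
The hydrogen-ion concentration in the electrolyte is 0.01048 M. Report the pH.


pH = −log10[H+]
pH = −log10(0.01048) = 1.98

1.98


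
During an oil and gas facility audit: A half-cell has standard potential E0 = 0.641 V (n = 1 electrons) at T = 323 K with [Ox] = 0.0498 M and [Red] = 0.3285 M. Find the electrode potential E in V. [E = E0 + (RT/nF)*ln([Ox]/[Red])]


Apply the Nernst equation: E = E0 + (RT/nF)*ln([Ox]/[Red])
Step 1: RT/nF = 8.314*323/(1*96485) = 0.02783253 V
Step 2: [Ox]/[Red] = 0.0498/0.3285 = 0.151598
Step 3: ln(0.151598) = -1.886523
Step 4: correction = 0.02783253 * -1.886523 = -0.053 V
E = 0.641 + -0.053 = 0.588 V

0.588 V


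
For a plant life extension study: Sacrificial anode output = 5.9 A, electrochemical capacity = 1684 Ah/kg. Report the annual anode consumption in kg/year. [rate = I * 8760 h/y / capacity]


Annual consumption = current * hours per year / capacity
Rate = 5.9 * 8760 / 1684 = 30.7 kg/year

30.7 kg/year


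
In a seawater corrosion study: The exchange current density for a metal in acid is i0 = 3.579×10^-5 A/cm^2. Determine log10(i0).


i0 = 3.579×10^-5 A/cm^2
log10(i0) = -4.446

-4.446


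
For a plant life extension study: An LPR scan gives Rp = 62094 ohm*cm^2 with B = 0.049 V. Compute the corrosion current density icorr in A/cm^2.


Apply the Stern-Geary relation: icorr = B / Rp
icorr = 0.049 / 62094 = 7.891×10^-7 A/cm^2

7.891×10^-7 A/cm^2


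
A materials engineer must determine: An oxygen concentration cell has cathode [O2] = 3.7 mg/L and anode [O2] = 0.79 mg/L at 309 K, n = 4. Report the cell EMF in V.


Apply the Nernst concentration-cell relation: E = (RT/nF)*ln(C_cathode/C_anode)
RT/nF = 8.314*309/(4*96485) = 0.00665654 V
ln(3.7/0.79) = 1.54406
E = 0.00665654 * 1.54406 = 0.01028 V

0.01028 V


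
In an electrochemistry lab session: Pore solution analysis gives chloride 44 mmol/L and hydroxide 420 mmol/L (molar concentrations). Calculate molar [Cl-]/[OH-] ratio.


Threshold parameter = [Cl-] / [OH-] (molar basis; both in mmol/L, so units cancel)
Ratio = 44 / 420 = 0.1

0.1


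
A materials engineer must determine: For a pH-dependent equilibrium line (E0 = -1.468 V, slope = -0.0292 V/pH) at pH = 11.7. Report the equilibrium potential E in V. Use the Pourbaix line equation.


Apply the Pourbaix line equation: E = E0 + slope*pH
E = -1.468 + (-0.0292)*11.7 = -1.468 + (-0.34164) = -1.80964 V
Rounded to 3 decimal places: E = -1.810 V

-1.810 V


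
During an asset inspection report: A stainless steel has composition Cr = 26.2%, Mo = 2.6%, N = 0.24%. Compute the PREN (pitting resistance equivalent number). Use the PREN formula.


Apply the PREN formula: PREN = Cr + 3.3*Mo + 16*N
PREN = 26.2 + 3.3*2.6 + 16*0.24
PREN = 26.2 + 8.58 + 3.84 = 38.62

38.62


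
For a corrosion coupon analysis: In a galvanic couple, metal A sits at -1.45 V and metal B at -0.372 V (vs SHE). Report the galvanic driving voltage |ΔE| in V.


Driving voltage is the absolute potential difference.
|ΔE| = |-1.45 − (-0.372)| = 1.078 V

1.078 V


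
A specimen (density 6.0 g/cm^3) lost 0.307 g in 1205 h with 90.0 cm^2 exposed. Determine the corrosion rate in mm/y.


Apply the mm/y weight-loss relation: CR = 87600 * W / (D * A * T)
Numerator: 87600 * 0.307 = 26893.2
Denominator: 6.0 * 90.0 * 1205 = 650700.0
CR = 26893.2 / 650700.0 = 0.0413 mm/y

0.0413 mm/y


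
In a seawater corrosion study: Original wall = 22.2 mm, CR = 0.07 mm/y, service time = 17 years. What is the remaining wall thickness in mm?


Remaining wall = original − CR × time
t = 22.2 − 0.07*17 = 22.2 − 1.19 = 21.01 mm

21.01 mm


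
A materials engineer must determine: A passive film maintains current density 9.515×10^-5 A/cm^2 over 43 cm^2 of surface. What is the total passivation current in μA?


I = i_pass * A, then convert A → μA (×10^6)
I = 9.515×10^-5 * 43 * 10^6 = 4091.45 μA

4091.45 μA


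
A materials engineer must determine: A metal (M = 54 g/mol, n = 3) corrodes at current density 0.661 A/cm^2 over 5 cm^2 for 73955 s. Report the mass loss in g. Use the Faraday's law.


Apply Faraday's law: m = i*A*t*M / (n*F)
Total charge passed Q = i*A*t = 0.661*5*73955 = 244421.275 C
m = Q*M/(n*F) = 244421.275*54/(3*96485) = 45.59862 g

45.59862 g


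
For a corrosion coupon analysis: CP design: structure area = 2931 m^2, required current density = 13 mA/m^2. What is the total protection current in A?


I = area * current density, then convert mA → A (÷1000)
I = 2931 * 13 / 1000 = 38.1 A

38.1 A


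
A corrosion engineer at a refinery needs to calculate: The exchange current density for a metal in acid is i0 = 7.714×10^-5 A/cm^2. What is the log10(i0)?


i0 = 7.714×10^-5 A/cm^2
log10(i0) = -4.113

-4.113


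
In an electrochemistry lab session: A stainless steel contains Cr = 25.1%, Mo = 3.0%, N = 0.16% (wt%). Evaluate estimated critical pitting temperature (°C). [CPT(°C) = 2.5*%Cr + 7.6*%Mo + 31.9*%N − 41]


Apply the ASTM G48 empirical CPT estimate: CPT(°C) = 2.5*%Cr + 7.6*%Mo + 31.9*%N − 41
2.5*25.1 = 62.75; 7.6*3.0 = 22.8; 31.9*0.16 = 5.104
CPT = 62.75 + 22.8 + 5.104 − 41 = 49.654 °C
Rounded to 0.1 °C: CPT ≈ 49.7 °C

49.7 °C


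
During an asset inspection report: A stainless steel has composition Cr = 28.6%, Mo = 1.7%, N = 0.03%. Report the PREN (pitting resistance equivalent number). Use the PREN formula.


Apply the PREN formula: PREN = Cr + 3.3*Mo + 16*N
PREN = 28.6 + 3.3*1.7 + 16*0.03
PREN = 28.6 + 5.61 + 0.48 = 34.69

34.69


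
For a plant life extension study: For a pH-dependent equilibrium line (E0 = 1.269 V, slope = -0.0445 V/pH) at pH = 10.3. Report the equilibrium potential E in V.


Apply the Pourbaix line equation: E = E0 + slope*pH
E = 1.269 + (-0.0445)*10.3 = 1.269 + (-0.45835) = 0.81065 V
Rounded to 3 decimal places: E = 0.811 V

0.811 V


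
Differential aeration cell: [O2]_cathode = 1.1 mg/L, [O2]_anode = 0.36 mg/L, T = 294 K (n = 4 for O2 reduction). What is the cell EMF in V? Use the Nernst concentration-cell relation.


Apply the Nernst concentration-cell relation: E = (RT/nF)*ln(C_cathode/C_anode)
RT/nF = 8.314*294/(4*96485) = 0.00633341 V
ln(1.1/0.36) = 1.11696
E = 0.00633341 * 1.11696 = 0.00707 V

0.00707 V


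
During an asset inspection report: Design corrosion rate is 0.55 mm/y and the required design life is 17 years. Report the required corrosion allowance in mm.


Corrosion allowance = CR × design life
CA = 0.55 * 17 = 9.35 mm

9.35 mm


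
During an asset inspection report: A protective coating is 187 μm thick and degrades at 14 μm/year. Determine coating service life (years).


Service life = thickness / degradation rate
Life = 187 / 14 = 13.4 years

13.4 years


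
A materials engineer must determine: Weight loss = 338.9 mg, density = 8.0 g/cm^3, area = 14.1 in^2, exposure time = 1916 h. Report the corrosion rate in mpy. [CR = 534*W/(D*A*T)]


Apply the mpy weight-loss relation: CR = 534 * W / (D * A * T)
Numerator: 534 * 338.9 = 180972.6
Denominator: 8.0 * 14.1 * 1916 = 216124.8
CR = 180972.6 / 216124.8 = 0.8374 mpy

0.8374 mpy


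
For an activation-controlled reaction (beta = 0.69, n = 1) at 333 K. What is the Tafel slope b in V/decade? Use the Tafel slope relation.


Apply the Tafel slope relation: b = 2.303*R*T/(beta*n*F)
Numerator: 2.303 * 8.314 * 333 = 6376.0
Denominator: 0.69 * 1 * 96485 = 66574.65
b = 6376.0 / 66574.65 = 0.096 V/decade

0.096 V/decade


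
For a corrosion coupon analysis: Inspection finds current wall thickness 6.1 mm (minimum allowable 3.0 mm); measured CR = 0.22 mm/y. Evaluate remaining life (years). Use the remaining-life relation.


Apply the remaining-life relation: RL = (t_current − t_min) / CR
RL = (6.1 − 3.0) / 0.22 = 3.1 / 0.22 = 14.1 years

14.1 years


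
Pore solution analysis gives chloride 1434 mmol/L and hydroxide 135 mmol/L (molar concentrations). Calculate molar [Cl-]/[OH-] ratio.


Threshold parameter = [Cl-] / [OH-] (molar basis; both in mmol/L, so units cancel)
Ratio = 1434 / 135 = 10.62

10.62


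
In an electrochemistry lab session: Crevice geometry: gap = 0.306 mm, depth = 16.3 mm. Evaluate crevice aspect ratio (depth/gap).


Aspect ratio = depth / gap
Ratio = 16.3 / 0.306 = 53.3

53.3


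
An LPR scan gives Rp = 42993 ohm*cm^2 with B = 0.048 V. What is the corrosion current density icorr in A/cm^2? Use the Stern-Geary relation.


Apply the Stern-Geary relation: icorr = B / Rp
icorr = 0.048 / 42993 = 1.116×10^-6 A/cm^2

1.116×10^-6 A/cm^2


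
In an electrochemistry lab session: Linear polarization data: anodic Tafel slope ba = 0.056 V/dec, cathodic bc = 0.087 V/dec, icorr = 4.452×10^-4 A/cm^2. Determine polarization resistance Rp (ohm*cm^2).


Apply the Stern-Geary equation: Rp = ba*bc / (2.303*icorr*(ba+bc))
ba*bc = 0.056*0.087 = 0.004872
ba+bc = 0.143; 2.303*icorr*(ba+bc) = 2.303*4.452×10^-4*0.143 = 1.4661727×10^-4
Rp = 0.004872 / 1.4661727×10^-4 = 33.2 ohm*cm^2

33.2 ohm*cm^2


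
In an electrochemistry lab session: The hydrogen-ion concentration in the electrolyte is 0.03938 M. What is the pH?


pH = −log10[H+]
pH = −log10(0.03938) = 1.4

1.4


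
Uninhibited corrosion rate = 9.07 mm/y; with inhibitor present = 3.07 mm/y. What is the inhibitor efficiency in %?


Apply the inhibitor-efficiency definition: IE = (CR_blank − CR_inh)/CR_blank × 100
IE = (9.07 − 3.07) / 9.07 × 100
IE = 6.0 / 9.07 × 100 = 66.2 %

66.2 %


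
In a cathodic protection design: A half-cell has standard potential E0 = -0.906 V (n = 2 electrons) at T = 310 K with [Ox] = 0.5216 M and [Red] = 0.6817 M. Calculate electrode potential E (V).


Apply the Nernst equation: E = E0 + (RT/nF)*ln([Ox]/[Red])
Step 1: RT/nF = 8.314*310/(2*96485) = 0.01335617 V
Step 2: [Ox]/[Red] = 0.5216/0.6817 = 0.765146
Step 3: ln(0.765146) = -0.267689
Step 4: correction = 0.01335617 * -0.267689 = -0.0036 V
E = -0.906 + -0.0036 = -0.9096 V

-0.9096 V


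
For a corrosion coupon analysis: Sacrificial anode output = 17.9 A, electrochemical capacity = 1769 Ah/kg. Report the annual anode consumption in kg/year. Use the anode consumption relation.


Annual consumption = current * hours per year / capacity
Rate = 17.9 * 8760 / 1769 = 88.6 kg/year

88.6 kg/year


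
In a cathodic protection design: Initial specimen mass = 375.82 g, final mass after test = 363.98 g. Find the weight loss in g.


Weight loss = initial − final
WL = 375.82 − 363.98 = 11.84 g

11.84 g


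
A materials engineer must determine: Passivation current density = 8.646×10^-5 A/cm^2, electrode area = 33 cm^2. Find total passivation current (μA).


I = i_pass * A, then convert A → μA (×10^6)
I = 8.646×10^-5 * 33 * 10^6 = 2853.18 μA

2853.18 μA


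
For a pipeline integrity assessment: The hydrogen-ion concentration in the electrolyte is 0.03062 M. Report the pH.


pH = −log10[H+]
pH = −log10(0.03062) = 1.51

1.51


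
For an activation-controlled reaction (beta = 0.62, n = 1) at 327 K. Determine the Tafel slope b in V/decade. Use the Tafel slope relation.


Apply the Tafel slope relation: b = 2.303*R*T/(beta*n*F)
Numerator: 2.303 * 8.314 * 327 = 6261.12
Denominator: 0.62 * 1 * 96485 = 59820.7
b = 6261.12 / 59820.7 = 0.1047 V/decade

0.1047 V/decade


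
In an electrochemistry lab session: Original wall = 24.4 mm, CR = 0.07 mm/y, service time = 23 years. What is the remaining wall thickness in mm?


Remaining wall = original − CR × time
t = 24.4 − 0.07*23 = 24.4 − 1.61 = 22.79 mm

22.79 mm


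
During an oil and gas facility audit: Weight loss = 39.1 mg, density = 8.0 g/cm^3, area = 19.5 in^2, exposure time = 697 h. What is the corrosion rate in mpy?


Apply the mpy weight-loss relation: CR = 534 * W / (D * A * T)
Numerator: 534 * 39.1 = 20879.4
Denominator: 8.0 * 19.5 * 697 = 108732.0
CR = 20879.4 / 108732.0 = 0.192 mpy

0.192 mpy


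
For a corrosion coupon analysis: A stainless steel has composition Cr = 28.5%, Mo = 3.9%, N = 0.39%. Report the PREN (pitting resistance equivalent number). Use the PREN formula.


Apply the PREN formula: PREN = Cr + 3.3*Mo + 16*N
PREN = 28.5 + 3.3*3.9 + 16*0.39
PREN = 28.5 + 12.87 + 6.24 = 47.61

47.61


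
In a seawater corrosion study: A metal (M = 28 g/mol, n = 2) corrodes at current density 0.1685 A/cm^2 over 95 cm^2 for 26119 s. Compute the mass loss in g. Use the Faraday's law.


Apply Faraday's law: m = i*A*t*M / (n*F)
Total charge passed Q = i*A*t = 0.1685*95*26119 = 418099.8925 C
m = Q*M/(n*F) = 418099.8925*28/(2*96485) = 60.6664 g

60.6664 g


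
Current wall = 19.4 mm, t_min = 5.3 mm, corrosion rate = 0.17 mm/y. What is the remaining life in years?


Apply the remaining-life relation: RL = (t_current − t_min) / CR
RL = (19.4 − 5.3) / 0.17 = 14.1 / 0.17 = 82.9 years

82.9 years


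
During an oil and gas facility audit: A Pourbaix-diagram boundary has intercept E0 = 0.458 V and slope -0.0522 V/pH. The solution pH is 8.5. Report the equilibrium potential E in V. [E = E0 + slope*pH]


Apply the Pourbaix line equation: E = E0 + slope*pH
E = 0.458 + (-0.0522)*8.5 = 0.458 + (-0.4437) = 0.0143 V
Rounded to 4 decimal places: E = 0.0143 V

0.0143 V


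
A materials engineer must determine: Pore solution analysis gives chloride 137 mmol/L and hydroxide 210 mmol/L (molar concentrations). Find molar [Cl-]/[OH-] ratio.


Threshold parameter = [Cl-] / [OH-] (molar basis; both in mmol/L, so units cancel)
Ratio = 137 / 210 = 0.65

0.65


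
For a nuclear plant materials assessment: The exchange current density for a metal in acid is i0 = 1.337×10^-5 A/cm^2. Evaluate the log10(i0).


i0 = 1.337×10^-5 A/cm^2
log10(i0) = -4.874

-4.874


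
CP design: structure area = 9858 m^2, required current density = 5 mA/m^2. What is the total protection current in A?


I = area * current density, then convert mA → A (÷1000)
I = 9858 * 5 / 1000 = 49.29 A

49.29 A


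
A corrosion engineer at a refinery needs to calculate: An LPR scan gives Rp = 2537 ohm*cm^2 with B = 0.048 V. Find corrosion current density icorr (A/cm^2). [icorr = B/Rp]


Apply the Stern-Geary relation: icorr = B / Rp
icorr = 0.048 / 2537 = 1.892×10^-5 A/cm^2

1.892×10^-5 A/cm^2


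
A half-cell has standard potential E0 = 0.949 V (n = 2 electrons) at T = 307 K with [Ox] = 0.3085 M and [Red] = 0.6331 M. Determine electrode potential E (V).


Apply the Nernst equation: E = E0 + (RT/nF)*ln([Ox]/[Red])
Step 1: RT/nF = 8.314*307/(2*96485) = 0.01322692 V
Step 2: [Ox]/[Red] = 0.3085/0.6331 = 0.487285
Step 3: ln(0.487285) = -0.718906
Step 4: correction = 0.01322692 * -0.718906 = -0.0095 V
E = 0.949 + -0.0095 = 0.9395 V

0.9395 V


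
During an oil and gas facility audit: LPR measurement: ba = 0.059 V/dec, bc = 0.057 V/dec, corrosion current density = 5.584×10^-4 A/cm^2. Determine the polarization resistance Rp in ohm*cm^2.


Apply the Stern-Geary equation: Rp = ba*bc / (2.303*icorr*(ba+bc))
ba*bc = 0.059*0.057 = 0.003363
ba+bc = 0.116; 2.303*icorr*(ba+bc) = 2.303*5.584×10^-4*0.116 = 1.4917544×10^-4
Rp = 0.003363 / 1.4917544×10^-4 = 22.54 ohm*cm^2

22.54 ohm*cm^2


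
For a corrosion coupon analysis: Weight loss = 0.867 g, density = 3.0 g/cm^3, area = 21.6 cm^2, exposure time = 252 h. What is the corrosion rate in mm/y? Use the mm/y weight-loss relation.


Apply the mm/y weight-loss relation: CR = 87600 * W / (D * A * T)
Numerator: 87600 * 0.867 = 75949.2
Denominator: 3.0 * 21.6 * 252 = 16329.6
CR = 75949.2 / 16329.6 = 4.651 mm/y

4.651 mm/y


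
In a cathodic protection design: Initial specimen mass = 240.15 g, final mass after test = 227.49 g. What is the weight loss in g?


Weight loss = initial − final
WL = 240.15 − 227.49 = 12.66 g

12.66 g


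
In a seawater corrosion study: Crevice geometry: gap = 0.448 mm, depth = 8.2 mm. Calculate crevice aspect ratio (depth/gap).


Aspect ratio = depth / gap
Ratio = 8.2 / 0.448 = 18.3

18.3


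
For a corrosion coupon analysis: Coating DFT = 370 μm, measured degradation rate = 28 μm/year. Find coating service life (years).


Service life = thickness / degradation rate
Life = 370 / 28 = 13.2 years

13.2 years


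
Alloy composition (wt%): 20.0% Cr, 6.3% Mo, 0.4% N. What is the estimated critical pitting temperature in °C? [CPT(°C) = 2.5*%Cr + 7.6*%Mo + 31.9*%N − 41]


Apply the ASTM G48 empirical CPT estimate: CPT(°C) = 2.5*%Cr + 7.6*%Mo + 31.9*%N − 41
2.5*20.0 = 50; 7.6*6.3 = 47.88; 31.9*0.4 = 12.76
CPT = 50 + 47.88 + 12.76 − 41 = 69.64 °C
Rounded to 0.1 °C: CPT ≈ 69.6 °C

69.6 °C


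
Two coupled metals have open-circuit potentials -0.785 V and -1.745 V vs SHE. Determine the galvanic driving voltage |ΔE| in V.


Driving voltage is the absolute potential difference.
|ΔE| = |-0.785 − (-1.745)| = 0.96 V

0.96 V


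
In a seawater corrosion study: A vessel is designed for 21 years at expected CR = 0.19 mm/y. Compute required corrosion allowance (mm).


Corrosion allowance = CR × design life
CA = 0.19 * 21 = 3.99 mm

3.99 mm


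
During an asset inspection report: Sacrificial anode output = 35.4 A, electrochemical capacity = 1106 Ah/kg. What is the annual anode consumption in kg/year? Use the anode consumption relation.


Annual consumption = current * hours per year / capacity
Rate = 35.4 * 8760 / 1106 = 280.4 kg/year

280.4 kg/year


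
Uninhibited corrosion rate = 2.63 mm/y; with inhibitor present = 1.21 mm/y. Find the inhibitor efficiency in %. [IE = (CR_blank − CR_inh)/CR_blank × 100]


Apply the inhibitor-efficiency definition: IE = (CR_blank − CR_inh)/CR_blank × 100
IE = (2.63 − 1.21) / 2.63 × 100
IE = 1.42 / 2.63 × 100 = 54.0 %

54.0 %


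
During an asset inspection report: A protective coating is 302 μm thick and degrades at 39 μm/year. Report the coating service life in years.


Service life = thickness / degradation rate
Life = 302 / 39 = 7.7 years

7.7 years


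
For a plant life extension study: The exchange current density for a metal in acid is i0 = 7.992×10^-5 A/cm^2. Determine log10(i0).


i0 = 7.992×10^-5 A/cm^2
log10(i0) = -4.097

-4.097


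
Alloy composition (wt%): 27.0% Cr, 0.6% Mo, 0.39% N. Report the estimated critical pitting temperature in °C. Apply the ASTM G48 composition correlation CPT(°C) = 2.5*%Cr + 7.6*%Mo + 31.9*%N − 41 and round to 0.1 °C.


Apply the ASTM G48 empirical CPT estimate: CPT(°C) = 2.5*%Cr + 7.6*%Mo + 31.9*%N − 41
2.5*27.0 = 67.5; 7.6*0.6 = 4.56; 31.9*0.39 = 12.441
CPT = 67.5 + 4.56 + 12.441 − 41 = 43.501 °C
Rounded to 0.1 °C: CPT ≈ 43.5 °C

43.5 °C


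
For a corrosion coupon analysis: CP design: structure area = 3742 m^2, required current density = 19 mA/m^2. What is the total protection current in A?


I = area * current density, then convert mA → A (÷1000)
I = 3742 * 19 / 1000 = 71.1 A

71.1 A


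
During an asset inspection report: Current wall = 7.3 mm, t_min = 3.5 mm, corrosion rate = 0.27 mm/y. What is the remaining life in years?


Apply the remaining-life relation: RL = (t_current − t_min) / CR
RL = (7.3 − 3.5) / 0.27 = 3.8 / 0.27 = 14.1 years

14.1 years


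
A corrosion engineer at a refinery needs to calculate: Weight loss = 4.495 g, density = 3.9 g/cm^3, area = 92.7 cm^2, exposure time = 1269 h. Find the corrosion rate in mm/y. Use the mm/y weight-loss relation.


Apply the mm/y weight-loss relation: CR = 87600 * W / (D * A * T)
Numerator: 87600 * 4.495 = 393762.0
Denominator: 3.9 * 92.7 * 1269 = 458781.57
CR = 393762.0 / 458781.57 = 0.8583 mm/y

0.8583 mm/y


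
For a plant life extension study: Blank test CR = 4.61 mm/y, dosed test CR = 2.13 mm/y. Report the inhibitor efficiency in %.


Apply the inhibitor-efficiency definition: IE = (CR_blank − CR_inh)/CR_blank × 100
IE = (4.61 − 2.13) / 4.61 × 100
IE = 2.48 / 4.61 × 100 = 53.8 %

53.8 %


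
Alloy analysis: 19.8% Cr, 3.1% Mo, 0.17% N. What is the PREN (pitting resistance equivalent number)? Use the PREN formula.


Apply the PREN formula: PREN = Cr + 3.3*Mo + 16*N
PREN = 19.8 + 3.3*3.1 + 16*0.17
PREN = 19.8 + 10.23 + 2.72 = 32.75

32.75


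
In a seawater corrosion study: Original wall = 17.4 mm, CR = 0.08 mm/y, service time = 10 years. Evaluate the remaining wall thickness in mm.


Remaining wall = original − CR × time
t = 17.4 − 0.08*10 = 17.4 − 0.8 = 16.6 mm

16.6 mm


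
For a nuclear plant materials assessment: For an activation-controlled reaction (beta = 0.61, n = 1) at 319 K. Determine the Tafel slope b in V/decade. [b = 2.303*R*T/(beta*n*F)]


Apply the Tafel slope relation: b = 2.303*R*T/(beta*n*F)
Numerator: 2.303 * 8.314 * 319 = 6107.94
Denominator: 0.61 * 1 * 96485 = 58855.85
b = 6107.94 / 58855.85 = 0.1038 V/decade

0.1038 V/decade


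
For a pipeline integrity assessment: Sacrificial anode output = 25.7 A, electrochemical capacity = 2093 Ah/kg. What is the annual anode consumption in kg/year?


Annual consumption = current * hours per year / capacity
Rate = 25.7 * 8760 / 2093 = 107.6 kg/year

107.6 kg/year


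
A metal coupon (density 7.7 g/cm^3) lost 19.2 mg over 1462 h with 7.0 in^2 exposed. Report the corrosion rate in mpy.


Apply the mpy weight-loss relation: CR = 534 * W / (D * A * T)
Numerator: 534 * 19.2 = 10252.8
Denominator: 7.7 * 7.0 * 1462 = 78801.8
CR = 10252.8 / 78801.8 = 0.13011 mpy

0.13011 mpy


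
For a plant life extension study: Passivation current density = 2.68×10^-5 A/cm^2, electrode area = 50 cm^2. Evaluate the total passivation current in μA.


I = i_pass * A, then convert A → μA (×10^6)
I = 2.68×10^-5 * 50 * 10^6 = 1340.0 μA

1340.0 μA


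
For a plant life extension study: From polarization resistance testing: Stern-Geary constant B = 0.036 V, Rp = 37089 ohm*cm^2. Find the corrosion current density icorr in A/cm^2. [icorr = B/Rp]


Apply the Stern-Geary relation: icorr = B / Rp
icorr = 0.036 / 37089 = 9.706×10^-7 A/cm^2

9.706×10^-7 A/cm^2


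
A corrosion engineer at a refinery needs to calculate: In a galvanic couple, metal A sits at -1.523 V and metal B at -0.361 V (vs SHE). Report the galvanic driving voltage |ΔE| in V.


Driving voltage is the absolute potential difference.
|ΔE| = |-1.523 − (-0.361)| = 1.162 V

1.162 V


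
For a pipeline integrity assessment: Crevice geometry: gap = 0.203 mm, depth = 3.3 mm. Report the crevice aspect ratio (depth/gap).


Aspect ratio = depth / gap
Ratio = 3.3 / 0.203 = 16.3

16.3
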